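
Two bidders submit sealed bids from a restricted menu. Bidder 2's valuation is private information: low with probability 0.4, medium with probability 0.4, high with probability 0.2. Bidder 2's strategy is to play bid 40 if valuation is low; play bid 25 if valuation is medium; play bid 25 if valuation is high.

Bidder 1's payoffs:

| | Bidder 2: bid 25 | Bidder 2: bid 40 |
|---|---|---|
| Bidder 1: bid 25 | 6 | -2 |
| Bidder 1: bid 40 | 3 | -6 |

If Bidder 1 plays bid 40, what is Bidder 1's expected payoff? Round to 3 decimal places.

-0.600

E[bid 40] = 0.4·(-6) + 0.4·3 + 0.2·3 = (-2.4) + 1.2 + 0.6 = -0.6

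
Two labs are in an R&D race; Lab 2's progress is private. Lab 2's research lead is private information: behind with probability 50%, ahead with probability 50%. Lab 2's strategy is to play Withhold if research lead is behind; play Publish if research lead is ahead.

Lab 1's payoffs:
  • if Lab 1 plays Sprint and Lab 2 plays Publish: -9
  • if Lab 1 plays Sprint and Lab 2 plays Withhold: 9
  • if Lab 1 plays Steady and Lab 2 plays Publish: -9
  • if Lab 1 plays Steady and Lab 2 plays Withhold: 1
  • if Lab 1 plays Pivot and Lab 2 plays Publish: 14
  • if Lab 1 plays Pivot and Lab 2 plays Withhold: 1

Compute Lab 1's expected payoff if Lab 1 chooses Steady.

E[Steady] = 0.5·1 + 0.5·(-9) = 0.5 + (-4.5) = -4

-4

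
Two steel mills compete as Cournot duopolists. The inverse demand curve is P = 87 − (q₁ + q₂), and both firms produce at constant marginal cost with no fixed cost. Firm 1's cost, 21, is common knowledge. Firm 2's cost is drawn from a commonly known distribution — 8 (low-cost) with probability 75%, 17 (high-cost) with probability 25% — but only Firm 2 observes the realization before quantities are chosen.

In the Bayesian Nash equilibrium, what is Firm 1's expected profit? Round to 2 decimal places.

339.17

Type-c best response for Firm 2: q₂(c) = (87 − c)/2 − q₁/2.
Firm 1 maximizes expected profit; its first-order condition is 87 − 2q₁ − E[q₂] − 21 = 0.
Substituting E[q₂] and solving: E[c₂] = 10.25, so q₁ = (87 − 2·21 + 10.25)/3 = 18.4167.
E[P] = 87 − (q₁ + E[q₂]) = 39.4167; Firm 1's expected profit = (E[P] − 21)·q₁ = (39.4167 − 21)·18.4167 = 339.174.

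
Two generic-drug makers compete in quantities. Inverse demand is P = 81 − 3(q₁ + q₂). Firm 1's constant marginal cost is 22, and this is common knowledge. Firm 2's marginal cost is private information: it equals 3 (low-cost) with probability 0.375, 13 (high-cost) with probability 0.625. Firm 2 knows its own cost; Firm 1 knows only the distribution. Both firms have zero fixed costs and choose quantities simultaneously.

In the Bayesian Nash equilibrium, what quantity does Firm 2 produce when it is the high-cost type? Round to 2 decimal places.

Type-c best response for Firm 2: q₂(c) = (81 − c)/6 − q₁/2.
Firm 1 maximizes expected profit; its first-order condition is 81 − 6q₁ − 3E[q₂] − 22 = 0.
Substituting E[q₂] and solving: E[c₂] = 9.25, so q₁ = (81 − 2·22 + 9.25)/9 = 5.13889.
q₂(high-cost) = (81 − 13 − 3·5.13889)/6 = 8.76389.

8.76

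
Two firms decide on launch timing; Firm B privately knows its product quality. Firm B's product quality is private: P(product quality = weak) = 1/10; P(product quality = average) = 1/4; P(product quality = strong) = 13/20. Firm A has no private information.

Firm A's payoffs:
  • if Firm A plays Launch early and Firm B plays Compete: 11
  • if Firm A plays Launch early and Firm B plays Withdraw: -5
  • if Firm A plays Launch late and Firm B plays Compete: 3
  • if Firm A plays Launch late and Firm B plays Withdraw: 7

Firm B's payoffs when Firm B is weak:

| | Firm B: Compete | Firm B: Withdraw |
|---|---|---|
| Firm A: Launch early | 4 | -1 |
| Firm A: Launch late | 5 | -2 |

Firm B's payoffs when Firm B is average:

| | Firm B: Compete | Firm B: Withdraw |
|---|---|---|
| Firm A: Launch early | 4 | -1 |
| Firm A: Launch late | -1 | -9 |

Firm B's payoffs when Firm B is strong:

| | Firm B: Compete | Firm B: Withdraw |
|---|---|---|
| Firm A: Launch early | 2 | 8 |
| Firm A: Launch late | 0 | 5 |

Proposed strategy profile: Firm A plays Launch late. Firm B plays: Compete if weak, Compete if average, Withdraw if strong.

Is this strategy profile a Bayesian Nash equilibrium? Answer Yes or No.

Yes

A profile is a BNE iff every type of every player is best-responding given beliefs about the other side.
Firm A plays Launch late: E[Launch late] = 1/10·(3) + 1/4·(3) + 13/20·(7) = 28/5; E[Launch early] = 3/5. Best-responding. ✓
Firm B (product quality weak), facing Launch late: Compete gives 5, Withdraw gives -2. Proposed Compete is best. ✓
Firm B (product quality average), facing Launch late: Compete gives -1, Withdraw gives -9. Proposed Compete is best. ✓
Firm B (product quality strong), facing Launch late: Compete gives 0, Withdraw gives 5. Proposed Withdraw is best. ✓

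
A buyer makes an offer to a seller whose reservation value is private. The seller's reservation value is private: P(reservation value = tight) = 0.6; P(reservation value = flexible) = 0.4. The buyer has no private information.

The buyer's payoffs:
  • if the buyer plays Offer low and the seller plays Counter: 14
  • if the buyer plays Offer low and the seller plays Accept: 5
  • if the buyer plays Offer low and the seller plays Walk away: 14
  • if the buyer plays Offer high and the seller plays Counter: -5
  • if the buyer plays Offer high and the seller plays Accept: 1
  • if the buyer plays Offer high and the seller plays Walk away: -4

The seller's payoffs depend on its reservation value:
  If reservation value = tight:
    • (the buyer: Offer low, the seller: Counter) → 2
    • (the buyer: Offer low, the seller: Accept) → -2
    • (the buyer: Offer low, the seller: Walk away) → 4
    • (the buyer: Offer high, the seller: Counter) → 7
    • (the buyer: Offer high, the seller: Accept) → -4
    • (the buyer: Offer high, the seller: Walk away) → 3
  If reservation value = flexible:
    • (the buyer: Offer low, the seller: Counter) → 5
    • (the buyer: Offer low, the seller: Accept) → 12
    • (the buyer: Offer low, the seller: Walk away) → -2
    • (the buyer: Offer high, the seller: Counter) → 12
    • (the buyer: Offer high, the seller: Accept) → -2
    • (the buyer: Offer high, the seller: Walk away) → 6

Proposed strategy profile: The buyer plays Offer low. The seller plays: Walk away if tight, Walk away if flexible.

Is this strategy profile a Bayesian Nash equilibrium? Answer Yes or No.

No

The buyer plays Offer low: E[Offer low] = 0.6·(14) + 0.4·(14) = 14; E[Offer high] = -4. Best-responding. ✓
The seller (reservation value tight), facing Offer low: Counter gives 2, Accept gives -2, Walk away gives 4. Proposed Walk away is best. ✓
The seller (reservation value flexible), facing Offer low: Counter gives 5, Accept gives 12, Walk away gives -2. Proposed Walk away is not best — profitable deviation exists. ✗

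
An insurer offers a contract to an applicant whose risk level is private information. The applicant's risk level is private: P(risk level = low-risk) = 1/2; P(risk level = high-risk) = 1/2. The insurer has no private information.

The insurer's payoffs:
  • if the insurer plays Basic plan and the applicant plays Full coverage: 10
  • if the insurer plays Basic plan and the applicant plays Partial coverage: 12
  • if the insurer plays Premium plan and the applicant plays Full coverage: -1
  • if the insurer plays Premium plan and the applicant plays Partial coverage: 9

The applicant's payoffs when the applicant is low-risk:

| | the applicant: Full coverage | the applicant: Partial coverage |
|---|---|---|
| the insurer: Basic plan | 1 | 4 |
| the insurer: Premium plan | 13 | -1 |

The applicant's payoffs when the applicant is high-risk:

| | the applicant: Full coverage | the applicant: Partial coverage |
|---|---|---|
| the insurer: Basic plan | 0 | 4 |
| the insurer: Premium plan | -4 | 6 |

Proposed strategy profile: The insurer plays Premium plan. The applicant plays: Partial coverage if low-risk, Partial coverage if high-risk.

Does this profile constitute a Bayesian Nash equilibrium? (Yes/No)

The insurer plays Premium plan: E[Premium plan] = 1/2·(9) + 1/2·(9) = 9; E[Basic plan] = 12. Not best-responding. ✗
The applicant (risk level low-risk), facing Premium plan: Full coverage gives 13, Partial coverage gives -1. Proposed Partial coverage is not best — profitable deviation exists. ✗
The applicant (risk level high-risk), facing Premium plan: Full coverage gives -4, Partial coverage gives 6. Proposed Partial coverage is best. ✓

No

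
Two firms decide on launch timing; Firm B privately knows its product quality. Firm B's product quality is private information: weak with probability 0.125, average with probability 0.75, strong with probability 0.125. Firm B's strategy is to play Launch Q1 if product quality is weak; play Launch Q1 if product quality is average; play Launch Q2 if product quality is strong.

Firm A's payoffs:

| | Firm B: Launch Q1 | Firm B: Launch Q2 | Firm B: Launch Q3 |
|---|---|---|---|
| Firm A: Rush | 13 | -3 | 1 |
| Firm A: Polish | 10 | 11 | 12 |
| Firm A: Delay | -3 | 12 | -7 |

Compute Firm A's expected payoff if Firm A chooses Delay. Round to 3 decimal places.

E[Delay] = 0.125·(-3) + 0.75·(-3) + 0.125·12 = (-0.375) + (-2.25) + 1.5 = -1.125

-1.125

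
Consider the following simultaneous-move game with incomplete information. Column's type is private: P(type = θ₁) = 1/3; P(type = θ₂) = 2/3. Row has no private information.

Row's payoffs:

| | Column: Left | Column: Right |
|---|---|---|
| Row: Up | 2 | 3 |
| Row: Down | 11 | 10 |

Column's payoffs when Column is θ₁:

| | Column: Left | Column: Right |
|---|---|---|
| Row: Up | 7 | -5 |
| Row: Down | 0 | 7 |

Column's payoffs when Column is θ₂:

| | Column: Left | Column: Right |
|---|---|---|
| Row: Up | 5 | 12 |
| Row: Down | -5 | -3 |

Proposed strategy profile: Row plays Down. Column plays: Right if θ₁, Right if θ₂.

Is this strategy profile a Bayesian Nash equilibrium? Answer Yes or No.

Row plays Down: E[Down] = 1/3·(10) + 2/3·(10) = 10; E[Up] = 3. Best-responding. ✓
Column (type θ₁), facing Down: Left gives 0, Right gives 7. Proposed Right is best. ✓
Column (type θ₂), facing Down: Left gives -5, Right gives -3. Proposed Right is best. ✓

Yes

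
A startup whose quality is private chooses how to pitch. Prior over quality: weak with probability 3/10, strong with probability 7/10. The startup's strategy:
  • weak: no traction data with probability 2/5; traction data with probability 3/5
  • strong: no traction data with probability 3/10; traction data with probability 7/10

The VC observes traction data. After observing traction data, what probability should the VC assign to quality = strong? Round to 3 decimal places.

Apply Bayes' rule using the sender's strategy as the likelihood.
P(traction data) = (3/10)·(3/5) + (7/10)·(7/10) = 67/100
P(strong | traction data) = ((7/10)·(7/10)) / (67/100) = (49/100) / (67/100) = 49/67

0.731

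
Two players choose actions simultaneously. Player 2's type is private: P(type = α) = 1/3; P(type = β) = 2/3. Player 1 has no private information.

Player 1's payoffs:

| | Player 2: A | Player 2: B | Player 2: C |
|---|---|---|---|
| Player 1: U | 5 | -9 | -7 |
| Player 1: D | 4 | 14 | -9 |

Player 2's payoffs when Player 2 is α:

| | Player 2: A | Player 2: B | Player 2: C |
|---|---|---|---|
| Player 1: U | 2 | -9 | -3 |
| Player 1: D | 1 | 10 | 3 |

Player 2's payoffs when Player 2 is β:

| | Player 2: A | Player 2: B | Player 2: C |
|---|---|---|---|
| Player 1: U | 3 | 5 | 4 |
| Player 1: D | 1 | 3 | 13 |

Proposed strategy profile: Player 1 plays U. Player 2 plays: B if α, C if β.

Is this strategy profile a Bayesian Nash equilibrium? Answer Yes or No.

Player 1 plays U: E[U] = 1/3·(-9) + 2/3·(-7) = -23/3; E[D] = -4/3. Not best-responding. ✗
Player 2 (type α), facing U: A gives 2, B gives -9, C gives -3. Proposed B is not best — profitable deviation exists. ✗
Player 2 (type β), facing U: A gives 3, B gives 5, C gives 4. Proposed C is not best — profitable deviation exists. ✗

No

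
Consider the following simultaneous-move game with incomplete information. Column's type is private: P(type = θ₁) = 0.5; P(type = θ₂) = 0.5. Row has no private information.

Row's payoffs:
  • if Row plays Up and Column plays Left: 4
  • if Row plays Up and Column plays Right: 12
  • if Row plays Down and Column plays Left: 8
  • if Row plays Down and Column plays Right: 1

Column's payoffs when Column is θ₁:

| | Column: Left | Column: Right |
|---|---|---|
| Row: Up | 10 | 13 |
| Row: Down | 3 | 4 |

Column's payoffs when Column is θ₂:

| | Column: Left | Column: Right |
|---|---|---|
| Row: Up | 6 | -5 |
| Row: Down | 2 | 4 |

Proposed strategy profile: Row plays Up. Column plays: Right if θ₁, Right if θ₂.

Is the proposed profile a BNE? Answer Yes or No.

Row plays Up: E[Up] = 0.5·(12) + 0.5·(12) = 12; E[Down] = 1. Best-responding. ✓
Column (type θ₁), facing Up: Left gives 10, Right gives 13. Proposed Right is best. ✓
Column (type θ₂), facing Up: Left gives 6, Right gives -5. Proposed Right is not best — profitable deviation exists. ✗

No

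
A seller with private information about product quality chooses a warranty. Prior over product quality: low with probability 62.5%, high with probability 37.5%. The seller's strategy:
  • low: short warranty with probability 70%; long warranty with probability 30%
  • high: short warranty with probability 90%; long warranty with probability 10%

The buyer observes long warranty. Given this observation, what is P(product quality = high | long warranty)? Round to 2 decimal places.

0.17

Apply Bayes' rule using the sender's strategy as the likelihood.
P(long warranty) = 0.625·0.3 + 0.375·0.1 = 0.225
P(high | long warranty) = (0.375·0.1) / 0.225 = 0.0375 / 0.225 = 0.166667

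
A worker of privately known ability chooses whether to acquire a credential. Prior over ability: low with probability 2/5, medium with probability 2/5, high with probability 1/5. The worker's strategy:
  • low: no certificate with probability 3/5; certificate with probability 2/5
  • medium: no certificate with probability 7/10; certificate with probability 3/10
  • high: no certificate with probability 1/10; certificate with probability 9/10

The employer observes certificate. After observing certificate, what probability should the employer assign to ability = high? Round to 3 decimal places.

Apply Bayes' rule using the sender's strategy as the likelihood.
P(certificate) = (2/5)·(2/5) + (2/5)·(3/10) + (1/5)·(9/10) = 23/50
P(high | certificate) = ((1/5)·(9/10)) / (23/50) = (9/50) / (23/50) = 9/23

0.391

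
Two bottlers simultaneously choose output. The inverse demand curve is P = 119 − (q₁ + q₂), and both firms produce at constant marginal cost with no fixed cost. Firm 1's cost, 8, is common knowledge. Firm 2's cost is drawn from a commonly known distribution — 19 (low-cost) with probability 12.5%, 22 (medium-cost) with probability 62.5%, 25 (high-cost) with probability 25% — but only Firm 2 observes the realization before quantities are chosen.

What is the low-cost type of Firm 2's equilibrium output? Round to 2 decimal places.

Each type of Firm 2 best-responds to q₁; Firm 1 best-responds to the expected q₂ over Firm 2's types.
Firm 2 with cost c maximizes (119 − (q₁+q₂) − c)·q₂, giving q₂(c) = (119 − c − q₁)/2.
E[c₂] = 0.125·19 + 0.625·22 + 0.25·25 = 22.375
Firm 1's FOC against E[q₂] yields q₁ = (119 − 2·8 + E[c₂])/3 = (119 − 16 + 22.375)/3 = 41.7917.
q₂(low-cost) = (119 − 19 − 41.7917)/2 = 29.1042.

29.10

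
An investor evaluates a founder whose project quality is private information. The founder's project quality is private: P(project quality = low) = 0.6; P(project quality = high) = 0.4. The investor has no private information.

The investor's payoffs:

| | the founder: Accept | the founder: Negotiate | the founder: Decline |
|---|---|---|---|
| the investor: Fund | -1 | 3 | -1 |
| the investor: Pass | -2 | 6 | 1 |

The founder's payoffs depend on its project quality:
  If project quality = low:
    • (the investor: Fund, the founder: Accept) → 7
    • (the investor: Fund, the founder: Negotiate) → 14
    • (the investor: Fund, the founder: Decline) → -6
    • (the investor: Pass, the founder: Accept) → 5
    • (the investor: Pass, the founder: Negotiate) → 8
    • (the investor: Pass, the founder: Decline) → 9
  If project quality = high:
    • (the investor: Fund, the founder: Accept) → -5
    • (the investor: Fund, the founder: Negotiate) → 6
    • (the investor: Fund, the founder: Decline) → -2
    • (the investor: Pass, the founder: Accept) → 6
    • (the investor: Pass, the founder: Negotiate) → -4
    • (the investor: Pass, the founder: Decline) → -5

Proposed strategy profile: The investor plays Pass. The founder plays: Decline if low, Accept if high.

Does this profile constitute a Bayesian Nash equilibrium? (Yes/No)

The investor plays Pass: E[Pass] = 0.6·(1) + 0.4·(-2) = -0.2; E[Fund] = -1. Best-responding. ✓
The founder (project quality low), facing Pass: Accept gives 5, Negotiate gives 8, Decline gives 9. Proposed Decline is best. ✓
The founder (project quality high), facing Pass: Accept gives 6, Negotiate gives -4, Decline gives -5. Proposed Accept is best. ✓

Yes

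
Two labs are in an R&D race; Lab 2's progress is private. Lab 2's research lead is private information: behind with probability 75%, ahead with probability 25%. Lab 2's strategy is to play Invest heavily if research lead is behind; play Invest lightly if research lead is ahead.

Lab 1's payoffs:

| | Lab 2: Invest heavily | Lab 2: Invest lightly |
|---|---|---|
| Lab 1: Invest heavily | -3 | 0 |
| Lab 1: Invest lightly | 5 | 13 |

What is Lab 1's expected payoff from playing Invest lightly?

E[Invest lightly] = 0.75·5 + 0.25·13 = 3.75 + 3.25 = 7

7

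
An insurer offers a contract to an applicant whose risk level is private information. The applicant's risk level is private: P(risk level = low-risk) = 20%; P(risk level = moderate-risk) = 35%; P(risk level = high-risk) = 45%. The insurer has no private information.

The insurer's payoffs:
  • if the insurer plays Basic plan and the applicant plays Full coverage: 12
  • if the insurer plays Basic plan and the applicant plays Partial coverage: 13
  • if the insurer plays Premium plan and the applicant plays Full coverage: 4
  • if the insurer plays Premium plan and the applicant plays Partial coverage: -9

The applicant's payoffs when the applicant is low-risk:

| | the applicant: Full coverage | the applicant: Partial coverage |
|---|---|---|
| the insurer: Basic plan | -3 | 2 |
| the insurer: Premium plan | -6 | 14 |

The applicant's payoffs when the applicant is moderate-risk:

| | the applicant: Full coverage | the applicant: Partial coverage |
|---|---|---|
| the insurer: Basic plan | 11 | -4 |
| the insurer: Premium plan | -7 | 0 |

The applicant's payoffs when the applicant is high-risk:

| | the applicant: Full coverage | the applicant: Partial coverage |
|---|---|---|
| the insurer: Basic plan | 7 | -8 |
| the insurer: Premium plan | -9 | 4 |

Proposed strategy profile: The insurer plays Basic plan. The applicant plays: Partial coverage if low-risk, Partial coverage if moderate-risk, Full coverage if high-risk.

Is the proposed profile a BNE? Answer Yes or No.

A profile is a BNE iff every type of every player is best-responding given beliefs about the other side.
The insurer plays Basic plan: E[Basic plan] = 0.2·(13) + 0.35·(13) + 0.45·(12) = 12.55; E[Premium plan] = -3.15. Best-responding. ✓
The applicant (risk level low-risk), facing Basic plan: Full coverage gives -3, Partial coverage gives 2. Proposed Partial coverage is best. ✓
The applicant (risk level moderate-risk), facing Basic plan: Full coverage gives 11, Partial coverage gives -4. Proposed Partial coverage is not best — profitable deviation exists. ✗
The applicant (risk level high-risk), facing Basic plan: Full coverage gives 7, Partial coverage gives -8. Proposed Full coverage is best. ✓

No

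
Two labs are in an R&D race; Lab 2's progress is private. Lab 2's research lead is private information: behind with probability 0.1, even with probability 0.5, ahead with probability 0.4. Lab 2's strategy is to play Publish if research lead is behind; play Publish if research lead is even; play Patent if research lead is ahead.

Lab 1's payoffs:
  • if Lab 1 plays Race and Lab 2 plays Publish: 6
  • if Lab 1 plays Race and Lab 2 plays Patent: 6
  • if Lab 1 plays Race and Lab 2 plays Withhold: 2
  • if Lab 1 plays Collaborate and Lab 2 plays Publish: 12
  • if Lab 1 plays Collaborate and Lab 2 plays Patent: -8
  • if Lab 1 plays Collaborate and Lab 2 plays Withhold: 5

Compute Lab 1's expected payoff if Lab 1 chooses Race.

Take the expectation over Lab 2's research lead, weighting each type's action by its prior probability.
E[Race] = 0.1·6 + 0.5·6 + 0.4·6 = 0.6 + 3 + 2.4 = 6

6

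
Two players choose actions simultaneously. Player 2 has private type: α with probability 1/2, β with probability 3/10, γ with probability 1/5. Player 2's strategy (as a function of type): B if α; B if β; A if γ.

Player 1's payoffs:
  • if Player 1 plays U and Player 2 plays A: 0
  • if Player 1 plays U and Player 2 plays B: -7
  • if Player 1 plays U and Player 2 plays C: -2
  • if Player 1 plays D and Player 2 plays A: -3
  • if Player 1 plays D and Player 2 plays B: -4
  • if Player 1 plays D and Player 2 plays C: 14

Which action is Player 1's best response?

D

E[U] = 1/2·(-7) + 3/10·(-7) + 1/5·(0) = -28/5
E[D] = 1/2·(-4) + 3/10·(-4) + 1/5·(-3) = -19/5
Best response: D (-19/5 is the largest).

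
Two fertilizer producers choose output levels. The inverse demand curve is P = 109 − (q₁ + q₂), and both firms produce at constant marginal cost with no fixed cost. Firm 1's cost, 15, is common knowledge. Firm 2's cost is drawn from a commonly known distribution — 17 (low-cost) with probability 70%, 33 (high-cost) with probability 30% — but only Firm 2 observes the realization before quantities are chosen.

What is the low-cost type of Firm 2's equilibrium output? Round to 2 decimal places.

29.20

Type-c best response for Firm 2: q₂(c) = (109 − c)/2 − q₁/2.
Firm 1 maximizes expected profit; its first-order condition is 109 − 2q₁ − E[q₂] − 15 = 0.
Substituting E[q₂] and solving: E[c₂] = 21.8, so q₁ = (109 − 2·15 + 21.8)/3 = 33.6.
q₂(low-cost) = (109 − 17 − 33.6)/2 = 29.2.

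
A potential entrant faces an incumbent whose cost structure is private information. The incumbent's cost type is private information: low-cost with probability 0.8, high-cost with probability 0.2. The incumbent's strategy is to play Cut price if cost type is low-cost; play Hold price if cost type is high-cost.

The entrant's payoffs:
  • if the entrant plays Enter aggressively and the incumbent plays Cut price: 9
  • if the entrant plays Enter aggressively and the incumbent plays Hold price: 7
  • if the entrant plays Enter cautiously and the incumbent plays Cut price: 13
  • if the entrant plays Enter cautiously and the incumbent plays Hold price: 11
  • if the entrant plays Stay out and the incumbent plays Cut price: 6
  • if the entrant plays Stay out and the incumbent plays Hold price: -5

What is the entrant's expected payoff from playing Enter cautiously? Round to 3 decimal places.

E[Enter cautiously] = 0.8·13 + 0.2·11 = 10.4 + 2.2 = 12.6

12.600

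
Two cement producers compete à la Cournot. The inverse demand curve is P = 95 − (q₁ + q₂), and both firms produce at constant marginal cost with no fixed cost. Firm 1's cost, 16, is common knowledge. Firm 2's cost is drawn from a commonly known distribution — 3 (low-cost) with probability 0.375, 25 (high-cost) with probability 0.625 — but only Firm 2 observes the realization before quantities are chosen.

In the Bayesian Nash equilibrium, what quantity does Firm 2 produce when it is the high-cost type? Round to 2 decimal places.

Type-c best response for Firm 2: q₂(c) = (95 − c)/2 − q₁/2.
Firm 1 maximizes expected profit; its first-order condition is 95 − 2q₁ − E[q₂] − 16 = 0.
Substituting E[q₂] and solving: E[c₂] = 16.75, so q₁ = (95 − 2·16 + 16.75)/3 = 26.5833.
q₂(high-cost) = (95 − 25 − 26.5833)/2 = 21.7083.

21.71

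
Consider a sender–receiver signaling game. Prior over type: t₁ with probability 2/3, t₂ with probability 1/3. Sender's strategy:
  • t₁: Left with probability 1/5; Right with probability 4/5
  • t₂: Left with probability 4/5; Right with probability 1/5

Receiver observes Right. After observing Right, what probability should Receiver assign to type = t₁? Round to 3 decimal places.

Apply Bayes' rule using the sender's strategy as the likelihood.
P(Right) = (2/3)·(4/5) + (1/3)·(1/5) = 3/5
P(t₁ | Right) = ((2/3)·(4/5)) / (3/5) = (8/15) / (3/5) = 8/9

0.889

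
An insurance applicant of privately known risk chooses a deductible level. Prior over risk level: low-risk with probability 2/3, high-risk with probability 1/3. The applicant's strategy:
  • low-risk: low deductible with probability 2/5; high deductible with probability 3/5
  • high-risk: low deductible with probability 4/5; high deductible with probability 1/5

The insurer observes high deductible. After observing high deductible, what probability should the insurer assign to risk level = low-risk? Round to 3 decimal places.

P(high deductible) = (2/3)·(3/5) + (1/3)·(1/5) = 7/15
P(low-risk | high deductible) = ((2/3)·(3/5)) / (7/15) = (2/5) / (7/15) = 6/7

0.857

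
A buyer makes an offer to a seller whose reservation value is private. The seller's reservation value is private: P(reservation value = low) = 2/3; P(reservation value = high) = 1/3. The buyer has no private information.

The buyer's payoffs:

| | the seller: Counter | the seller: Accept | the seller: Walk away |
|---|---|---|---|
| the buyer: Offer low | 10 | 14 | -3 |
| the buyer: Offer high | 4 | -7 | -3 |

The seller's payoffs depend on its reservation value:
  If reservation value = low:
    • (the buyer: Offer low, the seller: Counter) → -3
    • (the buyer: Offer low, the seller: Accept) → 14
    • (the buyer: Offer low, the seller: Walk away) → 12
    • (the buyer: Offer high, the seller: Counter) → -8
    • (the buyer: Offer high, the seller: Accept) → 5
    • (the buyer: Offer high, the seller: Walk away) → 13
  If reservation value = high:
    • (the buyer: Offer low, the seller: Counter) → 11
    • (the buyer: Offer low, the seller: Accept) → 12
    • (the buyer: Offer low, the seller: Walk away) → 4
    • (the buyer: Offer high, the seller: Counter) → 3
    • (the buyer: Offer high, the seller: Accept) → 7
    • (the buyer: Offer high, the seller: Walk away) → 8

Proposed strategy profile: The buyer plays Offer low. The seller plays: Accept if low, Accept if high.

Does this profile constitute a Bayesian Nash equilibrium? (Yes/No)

A profile is a BNE iff every type of every player is best-responding given beliefs about the other side.
The buyer plays Offer low: E[Offer low] = 2/3·(14) + 1/3·(14) = 14; E[Offer high] = -7. Best-responding. ✓
The seller (reservation value low), facing Offer low: Counter gives -3, Accept gives 14, Walk away gives 12. Proposed Accept is best. ✓
The seller (reservation value high), facing Offer low: Counter gives 11, Accept gives 12, Walk away gives 4. Proposed Accept is best. ✓

Yes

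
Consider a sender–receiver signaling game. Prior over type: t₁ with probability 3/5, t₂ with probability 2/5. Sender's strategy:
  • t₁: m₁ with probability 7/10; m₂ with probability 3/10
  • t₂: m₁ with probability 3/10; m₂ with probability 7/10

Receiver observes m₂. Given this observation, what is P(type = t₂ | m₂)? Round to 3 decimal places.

0.609

P(m₂) = (3/5)·(3/10) + (2/5)·(7/10) = 23/50
P(t₂ | m₂) = ((2/5)·(7/10)) / (23/50) = (7/25) / (23/50) = 14/23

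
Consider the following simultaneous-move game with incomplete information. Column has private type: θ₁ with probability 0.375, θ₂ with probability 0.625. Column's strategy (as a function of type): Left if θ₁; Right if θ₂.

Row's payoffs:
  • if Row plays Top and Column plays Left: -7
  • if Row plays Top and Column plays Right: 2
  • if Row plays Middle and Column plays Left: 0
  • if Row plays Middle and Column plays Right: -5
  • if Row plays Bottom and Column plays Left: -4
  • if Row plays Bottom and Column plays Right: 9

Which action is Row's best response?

Compute Row's expected payoff for each action, taking the expectation over Column's type.
E[Top] = 0.375·(-7) + 0.625·(2) = -1.375
E[Middle] = 0.375·(0) + 0.625·(-5) = -3.125
E[Bottom] = 0.375·(-4) + 0.625·(9) = 4.125
Best response: Bottom (4.125 is the largest).

Bottom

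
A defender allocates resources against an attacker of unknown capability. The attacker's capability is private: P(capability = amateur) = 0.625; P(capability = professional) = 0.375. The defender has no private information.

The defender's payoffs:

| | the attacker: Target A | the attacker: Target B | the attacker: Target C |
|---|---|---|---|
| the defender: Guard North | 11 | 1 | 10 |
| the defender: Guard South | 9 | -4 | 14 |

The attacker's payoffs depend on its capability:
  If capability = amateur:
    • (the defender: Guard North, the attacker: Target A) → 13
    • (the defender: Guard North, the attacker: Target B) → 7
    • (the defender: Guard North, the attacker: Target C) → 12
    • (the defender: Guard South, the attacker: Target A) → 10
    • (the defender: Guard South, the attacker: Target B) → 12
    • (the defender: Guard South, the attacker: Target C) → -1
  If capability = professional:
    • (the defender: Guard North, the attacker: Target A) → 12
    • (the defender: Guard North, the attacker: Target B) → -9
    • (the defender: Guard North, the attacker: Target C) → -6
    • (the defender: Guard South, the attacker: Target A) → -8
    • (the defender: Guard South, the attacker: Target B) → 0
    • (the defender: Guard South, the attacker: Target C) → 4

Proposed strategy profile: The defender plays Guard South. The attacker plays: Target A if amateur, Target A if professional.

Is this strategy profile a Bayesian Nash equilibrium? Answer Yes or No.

A profile is a BNE iff every type of every player is best-responding given beliefs about the other side.
The defender plays Guard South: E[Guard South] = 0.625·(9) + 0.375·(9) = 9; E[Guard North] = 11. Not best-responding. ✗
The attacker (capability amateur), facing Guard South: Target A gives 10, Target B gives 12, Target C gives -1. Proposed Target A is not best — profitable deviation exists. ✗
The attacker (capability professional), facing Guard South: Target A gives -8, Target B gives 0, Target C gives 4. Proposed Target A is not best — profitable deviation exists. ✗

No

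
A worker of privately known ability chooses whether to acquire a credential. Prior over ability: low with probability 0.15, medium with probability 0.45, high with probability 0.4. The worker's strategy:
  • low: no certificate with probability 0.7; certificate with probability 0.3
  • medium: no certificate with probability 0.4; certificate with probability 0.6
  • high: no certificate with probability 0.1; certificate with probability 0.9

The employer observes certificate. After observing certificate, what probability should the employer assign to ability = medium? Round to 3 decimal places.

Apply Bayes' rule using the sender's strategy as the likelihood.
P(certificate) = 0.15·0.3 + 0.45·0.6 + 0.4·0.9 = 0.675
P(medium | certificate) = (0.45·0.6) / 0.675 = 0.27 / 0.675 = 0.4

0.400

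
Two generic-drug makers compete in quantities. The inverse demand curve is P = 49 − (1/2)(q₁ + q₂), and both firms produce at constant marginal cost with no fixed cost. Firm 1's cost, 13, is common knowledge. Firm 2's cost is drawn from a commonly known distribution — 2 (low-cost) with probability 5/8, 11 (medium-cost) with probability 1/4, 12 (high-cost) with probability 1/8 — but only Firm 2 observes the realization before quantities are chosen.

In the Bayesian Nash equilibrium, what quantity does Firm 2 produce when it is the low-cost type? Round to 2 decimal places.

37.50

Type-c best response for Firm 2: q₂(c) = (49 − c) − q₁/2.
Firm 1 maximizes expected profit; its first-order condition is 49 − q₁ − (1/2)E[q₂] − 13 = 0.
Substituting E[q₂] and solving: E[c₂] = 5.5, so q₁ = (49 − 2·13 + 5.5)/(3/2) = 19.
q₂(low-cost) = (49 − 2 − (1/2)·19) = 37.5.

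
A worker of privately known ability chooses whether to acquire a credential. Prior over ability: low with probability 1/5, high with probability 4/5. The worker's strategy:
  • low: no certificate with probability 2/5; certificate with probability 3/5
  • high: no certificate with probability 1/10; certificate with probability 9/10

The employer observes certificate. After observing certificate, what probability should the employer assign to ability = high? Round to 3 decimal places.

P(certificate) = (1/5)·(3/5) + (4/5)·(9/10) = 21/25
P(high | certificate) = ((4/5)·(9/10)) / (21/25) = (18/25) / (21/25) = 6/7

0.857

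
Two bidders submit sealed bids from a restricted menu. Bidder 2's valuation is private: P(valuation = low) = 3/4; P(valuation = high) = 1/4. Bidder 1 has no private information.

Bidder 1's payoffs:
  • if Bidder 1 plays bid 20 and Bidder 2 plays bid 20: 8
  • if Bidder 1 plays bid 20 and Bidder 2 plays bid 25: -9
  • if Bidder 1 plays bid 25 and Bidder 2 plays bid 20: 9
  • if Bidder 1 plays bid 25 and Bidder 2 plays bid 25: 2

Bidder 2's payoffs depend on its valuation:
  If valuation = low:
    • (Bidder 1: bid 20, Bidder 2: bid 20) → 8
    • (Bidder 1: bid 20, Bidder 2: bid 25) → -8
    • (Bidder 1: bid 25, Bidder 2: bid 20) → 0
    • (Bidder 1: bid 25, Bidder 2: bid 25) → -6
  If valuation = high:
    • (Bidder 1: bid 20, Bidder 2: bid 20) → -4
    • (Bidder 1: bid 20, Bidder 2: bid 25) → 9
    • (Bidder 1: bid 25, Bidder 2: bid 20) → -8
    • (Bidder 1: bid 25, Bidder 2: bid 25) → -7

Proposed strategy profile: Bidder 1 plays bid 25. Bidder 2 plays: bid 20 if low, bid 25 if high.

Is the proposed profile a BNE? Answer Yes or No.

Yes

Bidder 1 plays bid 25: E[bid 25] = 3/4·(9) + 1/4·(2) = 29/4; E[bid 20] = 15/4. Best-responding. ✓
Bidder 2 (valuation low), facing bid 25: bid 20 gives 0, bid 25 gives -6. Proposed bid 20 is best. ✓
Bidder 2 (valuation high), facing bid 25: bid 20 gives -8, bid 25 gives -7. Proposed bid 25 is best. ✓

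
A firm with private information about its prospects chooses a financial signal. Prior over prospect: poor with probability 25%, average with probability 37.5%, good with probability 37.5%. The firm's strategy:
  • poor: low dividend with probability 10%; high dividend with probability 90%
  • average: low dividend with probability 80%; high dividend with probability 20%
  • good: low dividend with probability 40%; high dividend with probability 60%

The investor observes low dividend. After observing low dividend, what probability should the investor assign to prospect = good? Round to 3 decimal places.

0.316

Apply Bayes' rule using the sender's strategy as the likelihood.
P(low dividend) = 0.25·0.1 + 0.375·0.8 + 0.375·0.4 = 0.475
P(good | low dividend) = (0.375·0.4) / 0.475 = 0.15 / 0.475 = 0.315789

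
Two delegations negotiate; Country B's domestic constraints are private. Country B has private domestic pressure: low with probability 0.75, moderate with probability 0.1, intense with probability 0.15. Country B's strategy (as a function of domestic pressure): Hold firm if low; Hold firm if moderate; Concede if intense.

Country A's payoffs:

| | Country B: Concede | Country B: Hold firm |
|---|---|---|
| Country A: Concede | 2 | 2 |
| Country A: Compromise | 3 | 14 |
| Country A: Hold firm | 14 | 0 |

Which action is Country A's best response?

Compromise

E[Concede] = 0.75·(2) + 0.1·(2) + 0.15·(2) = 2
E[Compromise] = 0.75·(14) + 0.1·(14) + 0.15·(3) = 12.35
E[Hold firm] = 0.75·(0) + 0.1·(0) + 0.15·(14) = 2.1
Best response: Compromise (12.35 is the largest).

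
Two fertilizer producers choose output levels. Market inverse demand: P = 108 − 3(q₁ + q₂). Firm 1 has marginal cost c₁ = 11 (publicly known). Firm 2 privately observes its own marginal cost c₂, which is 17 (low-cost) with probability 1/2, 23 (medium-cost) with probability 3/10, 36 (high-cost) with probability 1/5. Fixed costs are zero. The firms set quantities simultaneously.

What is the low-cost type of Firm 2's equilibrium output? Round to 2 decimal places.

9.13

Firm 2 with cost c maximizes (108 − 3(q₁+q₂) − c)·q₂, giving q₂(c) = (108 − c − 3q₁)/6.
E[c₂] = 1/2·17 + 3/10·23 + 1/5·36 = 22.6
Firm 1's FOC against E[q₂] yields q₁ = (108 − 2·11 + E[c₂])/9 = (108 − 22 + 22.6)/9 = 12.0667.
q₂(low-cost) = (108 − 17 − 3·12.0667)/6 = 9.13333.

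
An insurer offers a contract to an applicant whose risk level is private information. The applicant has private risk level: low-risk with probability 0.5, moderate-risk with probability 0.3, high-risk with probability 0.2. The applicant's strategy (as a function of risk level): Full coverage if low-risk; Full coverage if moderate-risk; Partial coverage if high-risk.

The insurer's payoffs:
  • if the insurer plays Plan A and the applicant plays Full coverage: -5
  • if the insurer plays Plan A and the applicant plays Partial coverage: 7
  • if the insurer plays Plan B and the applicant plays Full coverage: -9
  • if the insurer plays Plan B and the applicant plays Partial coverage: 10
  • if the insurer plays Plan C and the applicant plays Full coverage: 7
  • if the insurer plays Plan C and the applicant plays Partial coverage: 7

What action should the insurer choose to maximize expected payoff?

E[Plan A] = 0.5·(-5) + 0.3·(-5) + 0.2·(7) = -2.6
E[Plan B] = 0.5·(-9) + 0.3·(-9) + 0.2·(10) = -5.2
E[Plan C] = 0.5·(7) + 0.3·(7) + 0.2·(7) = 7
Best response: Plan C (7 is the largest).

Plan C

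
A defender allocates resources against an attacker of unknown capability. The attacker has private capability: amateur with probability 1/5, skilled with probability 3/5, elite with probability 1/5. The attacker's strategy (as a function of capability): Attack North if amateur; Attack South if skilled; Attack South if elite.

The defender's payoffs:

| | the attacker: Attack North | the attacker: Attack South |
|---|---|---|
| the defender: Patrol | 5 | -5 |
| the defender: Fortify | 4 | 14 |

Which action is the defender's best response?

E[Patrol] = 1/5·(5) + 3/5·(-5) + 1/5·(-5) = -3
E[Fortify] = 1/5·(4) + 3/5·(14) + 1/5·(14) = 12
Best response: Fortify (12 is the largest).

Fortify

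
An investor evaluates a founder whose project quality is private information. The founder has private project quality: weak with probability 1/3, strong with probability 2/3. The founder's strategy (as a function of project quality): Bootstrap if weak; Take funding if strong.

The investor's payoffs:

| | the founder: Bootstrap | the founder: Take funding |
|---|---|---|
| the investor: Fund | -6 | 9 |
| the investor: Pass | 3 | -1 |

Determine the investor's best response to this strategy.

E[Fund] = 1/3·(-6) + 2/3·(9) = 4
E[Pass] = 1/3·(3) + 2/3·(-1) = 1/3
Best response: Fund (4 is the largest).

Fund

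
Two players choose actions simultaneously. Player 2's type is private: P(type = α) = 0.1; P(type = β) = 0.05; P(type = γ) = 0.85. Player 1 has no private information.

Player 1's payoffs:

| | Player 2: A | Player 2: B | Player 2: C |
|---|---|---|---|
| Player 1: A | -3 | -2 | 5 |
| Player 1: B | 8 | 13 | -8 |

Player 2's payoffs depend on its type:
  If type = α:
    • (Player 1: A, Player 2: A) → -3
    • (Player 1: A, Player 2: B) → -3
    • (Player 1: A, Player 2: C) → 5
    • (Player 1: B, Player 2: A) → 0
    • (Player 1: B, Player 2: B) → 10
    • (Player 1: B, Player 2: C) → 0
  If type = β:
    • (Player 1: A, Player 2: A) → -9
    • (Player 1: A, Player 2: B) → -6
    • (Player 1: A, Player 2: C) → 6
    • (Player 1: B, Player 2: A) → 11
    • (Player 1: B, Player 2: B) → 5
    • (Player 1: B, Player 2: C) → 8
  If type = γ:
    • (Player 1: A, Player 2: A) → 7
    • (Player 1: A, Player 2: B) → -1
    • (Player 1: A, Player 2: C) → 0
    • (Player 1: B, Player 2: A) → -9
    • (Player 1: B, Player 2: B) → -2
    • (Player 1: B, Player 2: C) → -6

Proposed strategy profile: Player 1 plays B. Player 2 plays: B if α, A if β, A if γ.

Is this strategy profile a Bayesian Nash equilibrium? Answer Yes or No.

A profile is a BNE iff every type of every player is best-responding given beliefs about the other side.
Player 1 plays B: E[B] = 0.1·(13) + 0.05·(8) + 0.85·(8) = 8.5; E[A] = -2.9. Best-responding. ✓
Player 2 (type α), facing B: A gives 0, B gives 10, C gives 0. Proposed B is best. ✓
Player 2 (type β), facing B: A gives 11, B gives 5, C gives 8. Proposed A is best. ✓
Player 2 (type γ), facing B: A gives -9, B gives -2, C gives -6. Proposed A is not best — profitable deviation exists. ✗

No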